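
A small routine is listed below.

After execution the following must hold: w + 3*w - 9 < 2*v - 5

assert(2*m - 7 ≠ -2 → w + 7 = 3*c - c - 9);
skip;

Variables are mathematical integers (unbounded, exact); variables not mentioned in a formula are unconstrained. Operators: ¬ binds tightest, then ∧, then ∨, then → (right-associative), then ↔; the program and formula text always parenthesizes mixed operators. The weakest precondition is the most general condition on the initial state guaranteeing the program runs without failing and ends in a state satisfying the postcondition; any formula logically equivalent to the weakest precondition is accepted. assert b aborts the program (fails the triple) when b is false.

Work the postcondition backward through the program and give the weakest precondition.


Working backward. After the program, the postcondition w + 3*w - 9 < 2*v - 5 must hold; in canonical form it is 4*w < 2*v + 4.
Before skip: 4*w < 2*v + 4
Before assert 2*m - 7 ≠ -2 → w + 7 = 3*c - c - 9: (2*m ≠ 5 → w = 2*c - 16) ∧ 4*w < 2*v + 4
Answer: WP = (2*m ≠ 5 → w = 2*c - 16) ∧ 4*w < 2*v + 4


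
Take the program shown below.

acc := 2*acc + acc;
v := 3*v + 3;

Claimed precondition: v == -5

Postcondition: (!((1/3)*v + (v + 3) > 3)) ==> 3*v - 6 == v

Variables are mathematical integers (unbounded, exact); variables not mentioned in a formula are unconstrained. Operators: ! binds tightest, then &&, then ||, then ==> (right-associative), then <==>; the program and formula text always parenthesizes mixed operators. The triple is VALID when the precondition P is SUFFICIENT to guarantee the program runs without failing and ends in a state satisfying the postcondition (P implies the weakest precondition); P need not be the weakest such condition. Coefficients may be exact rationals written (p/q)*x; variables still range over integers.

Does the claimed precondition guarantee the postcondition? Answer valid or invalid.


Working backward. After the program, the postcondition (!((1/3)*v + (v + 3) > 3)) ==> 3*v - 6 == v must hold; in canonical form it is (!((4/3)*v > 0)) ==> 2*v == 6.
Before v := 3*v + 3: (!(4*v > -4)) ==> 6*v == 0
Before acc := 2*acc + acc: (!(4*v > -4)) ==> 6*v == 0
The weakest precondition is (!(4*v > -4)) ==> 6*v == 0.
Check whether v == -5 implies it.
Countermodel: at the initial state v = -5, the precondition holds but the weakest precondition fails.
Answer: invalid


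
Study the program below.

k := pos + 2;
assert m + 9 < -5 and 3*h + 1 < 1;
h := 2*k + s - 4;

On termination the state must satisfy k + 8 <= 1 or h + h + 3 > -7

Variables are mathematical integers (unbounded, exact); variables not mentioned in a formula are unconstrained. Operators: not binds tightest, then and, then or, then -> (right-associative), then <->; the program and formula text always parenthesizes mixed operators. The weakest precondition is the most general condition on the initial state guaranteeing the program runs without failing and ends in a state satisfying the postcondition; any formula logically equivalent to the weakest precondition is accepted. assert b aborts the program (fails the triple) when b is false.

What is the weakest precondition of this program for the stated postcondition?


Working backward. After the program, the postcondition k + 8 <= 1 or h + h + 3 > -7 must hold; in canonical form it is k <= -7 or 2*h > -10.
Before h := 2*k + s - 4: k <= -7 or 4*k + 2*s > -2
Before assert m + 9 < -5 and 3*h + 1 < 1: m < -14 and 3*h < 0 and (k <= -7 or 4*k + 2*s > -2)
Before k := pos + 2: m < -14 and 3*h < 0 and (pos <= -9 or 4*pos + 2*s > -10)
Answer: WP = m < -14 and 3*h < 0 and (pos <= -9 or 4*pos + 2*s > -10)


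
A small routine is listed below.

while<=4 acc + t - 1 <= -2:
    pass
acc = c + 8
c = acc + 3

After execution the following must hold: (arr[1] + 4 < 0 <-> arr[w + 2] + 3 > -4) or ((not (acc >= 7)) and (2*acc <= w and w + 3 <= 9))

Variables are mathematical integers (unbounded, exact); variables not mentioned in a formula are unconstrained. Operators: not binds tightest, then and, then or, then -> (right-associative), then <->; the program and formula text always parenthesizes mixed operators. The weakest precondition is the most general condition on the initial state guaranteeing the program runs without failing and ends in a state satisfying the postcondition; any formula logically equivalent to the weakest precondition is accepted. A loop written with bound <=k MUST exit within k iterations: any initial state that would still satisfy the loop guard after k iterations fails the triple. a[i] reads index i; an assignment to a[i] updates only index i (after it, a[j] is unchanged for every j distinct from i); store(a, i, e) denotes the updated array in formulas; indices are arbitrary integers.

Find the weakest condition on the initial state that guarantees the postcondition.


Working backward. After the program, the postcondition (arr[1] + 4 < 0 <-> arr[w + 2] + 3 > -4) or ((not (acc >= 7)) and (2*acc <= w and w + 3 <= 9)) must hold; in canonical form it is (arr[1] < -4 <-> arr[w + 2] > -7) or ((not (acc >= 7)) and 2*acc <= w and w <= 6).
Before c := acc + 3: (arr[1] < -4 <-> arr[w + 2] > -7) or ((not (acc >= 7)) and 2*acc <= w and w <= 6)
Before acc := c + 8: (arr[1] < -4 <-> arr[w + 2] > -7) or ((not (c >= -1)) and 2*c <= w - 16 and w <= 6)
Before the loop (bound <=4), unroll the exhaustion recursion (WP_0 = exit-now case; WP_j = one more guarded iteration, up to j = 4):
  WP_0: (not (acc + t <= -1)) and ((arr[1] < -4 <-> arr[w + 2] > -7) or ((not (c >= -1)) and 2*c <= w - 16 and w <= 6))
  WP_1: (acc + t <= -1 -> ((not (acc + t <= -1)) and ((arr[1] < -4 <-> arr[w + 2] > -7) or ((not (c >= -1)) and 2*c <= w - 16 and w <= 6)))) and ((not (acc + t <= -1)) -> ((arr[1] < -4 <-> arr[w + 2] > -7) or ((not (c >= -1)) and 2*c <= w - 16 and w <= 6)))
  WP_2: (acc + t <= -1 -> ((acc + t <= -1 -> ((not (acc + t <= -1)) and ((arr[1] < -4 <-> arr[w + 2] > -7) or ((not (c >= -1)) and 2*c <= w - 16 and w <= 6)))) and ((not (acc + t <= -1)) -> ((arr[1] < -4 <-> arr[w + 2] > -7) or ((not (c >= -1)) and 2*c <= w - 16 and w <= 6))))) and ((not (acc + t <= -1)) -> ((arr[1] < -4 <-> arr[w + 2] > -7) or ((not (c >= -1)) and 2*c <= w - 16 and w <= 6)))
  WP_3: (acc + t <= -1 -> ((acc + t <= -1 -> ((acc + t <= -1 -> ((not (acc + t <= -1)) and ((arr[1] < -4 <-> arr[w + 2] > -7) or ((not (c >= -1)) and 2*c <= w - 16 and w <= 6)))) and ((not (acc + t <= -1)) -> ((arr[1] < -4 <-> arr[w + 2] > -7) or ((not (c >= -1)) and 2*c <= w - 16 and w <= 6))))) and ((not (acc + t <= -1)) -> ((arr[1] < -4 <-> arr[w + 2] > -7) or ((not (c >= -1)) and 2*c <= w - 16 and w <= 6))))) and ((not (acc + t <= -1)) -> ((arr[1] < -4 <-> arr[w + 2] > -7) or ((not (c >= -1)) and 2*c <= w - 16 and w <= 6)))
  WP_4: (acc + t <= -1 -> ((acc + t <= -1 -> ((acc + t <= -1 -> ((acc + t <= -1 -> ((not (acc + t <= -1)) and ((arr[1] < -4 <-> arr[w + 2] > -7) or ((not (c >= -1)) and 2*c <= w - 16 and w <= 6)))) and ((not (acc + t <= -1)) -> ((arr[1] < -4 <-> arr[w + 2] > -7) or ((not (c >= -1)) and 2*c <= w - 16 and w <= 6))))) and ((not (acc + t <= -1)) -> ((arr[1] < -4 <-> arr[w + 2] > -7) or ((not (c >= -1)) and 2*c <= w - 16 and w <= 6))))) and ((not (acc + t <= -1)) -> ((arr[1] < -4 <-> arr[w + 2] > -7) or ((not (c >= -1)) and 2*c <= w - 16 and w <= 6))))) and ((not (acc + t <= -1)) -> ((arr[1] < -4 <-> arr[w + 2] > -7) or ((not (c >= -1)) and 2*c <= w - 16 and w <= 6)))
So before the loop: (acc + t <= -1 -> ((acc + t <= -1 -> ((acc + t <= -1 -> ((acc + t <= -1 -> ((not (acc + t <= -1)) and ((arr[1] < -4 <-> arr[w + 2] > -7) or ((not (c >= -1)) and 2*c <= w - 16 and w <= 6)))) and ((not (acc + t <= -1)) -> ((arr[1] < -4 <-> arr[w + 2] > -7) or ((not (c >= -1)) and 2*c <= w - 16 and w <= 6))))) and ((not (acc + t <= -1)) -> ((arr[1] < -4 <-> arr[w + 2] > -7) or ((not (c >= -1)) and 2*c <= w - 16 and w <= 6))))) and ((not (acc + t <= -1)) -> ((arr[1] < -4 <-> arr[w + 2] > -7) or ((not (c >= -1)) and 2*c <= w - 16 and w <= 6))))) and ((not (acc + t <= -1)) -> ((arr[1] < -4 <-> arr[w + 2] > -7) or ((not (c >= -1)) and 2*c <= w - 16 and w <= 6)))
Answer: WP = (acc + t <= -1 -> ((acc + t <= -1 -> ((acc + t <= -1 -> ((acc + t <= -1 -> ((not (acc + t <= -1)) and ((arr[1] < -4 <-> arr[w + 2] > -7) or ((not (c >= -1)) and 2*c <= w - 16 and w <= 6)))) and ((not (acc + t <= -1)) -> ((arr[1] < -4 <-> arr[w + 2] > -7) or ((not (c >= -1)) and 2*c <= w - 16 and w <= 6))))) and ((not (acc + t <= -1)) -> ((arr[1] < -4 <-> arr[w + 2] > -7) or ((not (c >= -1)) and 2*c <= w - 16 and w <= 6))))) and ((not (acc + t <= -1)) -> ((arr[1] < -4 <-> arr[w + 2] > -7) or ((not (c >= -1)) and 2*c <= w - 16 and w <= 6))))) and ((not (acc + t <= -1)) -> ((arr[1] < -4 <-> arr[w + 2] > -7) or ((not (c >= -1)) and 2*c <= w - 16 and w <= 6)))


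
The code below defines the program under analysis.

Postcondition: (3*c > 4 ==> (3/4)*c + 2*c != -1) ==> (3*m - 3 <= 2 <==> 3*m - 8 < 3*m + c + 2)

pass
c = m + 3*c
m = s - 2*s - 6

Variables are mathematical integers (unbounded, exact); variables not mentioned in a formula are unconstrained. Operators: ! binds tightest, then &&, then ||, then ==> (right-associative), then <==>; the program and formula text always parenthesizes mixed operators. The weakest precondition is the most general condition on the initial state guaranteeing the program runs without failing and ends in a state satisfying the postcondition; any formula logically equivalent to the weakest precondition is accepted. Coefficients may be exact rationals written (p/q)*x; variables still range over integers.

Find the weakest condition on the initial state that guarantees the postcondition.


Working backward. After the program, the postcondition (3*c > 4 ==> (3/4)*c + 2*c != -1) ==> (3*m - 3 <= 2 <==> 3*m - 8 < 3*m + c + 2) must hold; in canonical form it is (3*c > 4 ==> (11/4)*c != -1) ==> (3*m <= 5 <==> c > -10).
Before m := s - 2*s - 6: (3*c > 4 ==> (11/4)*c != -1) ==> (3*s >= -23 <==> c > -10)
Before c := m + 3*c: (9*c + 3*m > 4 ==> (33/4)*c + (11/4)*m != -1) ==> (3*s >= -23 <==> 3*c + m > -10)
Before skip: (9*c + 3*m > 4 ==> (33/4)*c + (11/4)*m != -1) ==> (3*s >= -23 <==> 3*c + m > -10)
Answer: WP = (9*c + 3*m > 4 ==> (33/4)*c + (11/4)*m != -1) ==> (3*s >= -23 <==> 3*c + m > -10)


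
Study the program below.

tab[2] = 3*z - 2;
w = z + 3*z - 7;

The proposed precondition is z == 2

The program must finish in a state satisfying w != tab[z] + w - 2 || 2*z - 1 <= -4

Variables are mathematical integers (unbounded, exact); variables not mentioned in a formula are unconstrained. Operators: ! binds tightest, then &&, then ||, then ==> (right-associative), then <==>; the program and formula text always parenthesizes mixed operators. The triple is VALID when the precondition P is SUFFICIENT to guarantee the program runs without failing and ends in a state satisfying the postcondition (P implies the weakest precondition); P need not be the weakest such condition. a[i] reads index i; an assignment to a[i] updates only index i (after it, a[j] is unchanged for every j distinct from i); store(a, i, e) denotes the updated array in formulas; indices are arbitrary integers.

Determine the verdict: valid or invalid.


Working backward. After the program, the postcondition w != tab[z] + w - 2 || 2*z - 1 <= -4 must hold; in canonical form it is tab[z] != 2 || 2*z <= -3.
Before w := z + 3*z - 7: tab[z] != 2 || 2*z <= -3
Before tab[2] := 3*z - 2: store(tab, 2, 3*z - 2)[z] != 2 || 2*z <= -3
The weakest precondition is store(tab, 2, 3*z - 2)[z] != 2 || 2*z <= -3.
Check whether z == 2 implies it.
Every state satisfying the precondition satisfies the weakest precondition: the implication holds.
Answer: valid


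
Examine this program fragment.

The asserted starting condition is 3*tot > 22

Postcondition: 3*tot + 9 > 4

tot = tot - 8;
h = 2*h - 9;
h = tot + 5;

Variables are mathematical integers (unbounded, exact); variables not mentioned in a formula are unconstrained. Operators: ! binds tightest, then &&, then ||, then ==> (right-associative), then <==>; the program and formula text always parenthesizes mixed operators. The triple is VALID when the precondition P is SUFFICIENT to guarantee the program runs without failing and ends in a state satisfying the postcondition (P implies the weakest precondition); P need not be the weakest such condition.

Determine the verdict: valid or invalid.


Working backward. After the program, the postcondition 3*tot + 9 > 4 must hold; in canonical form it is 3*tot > -5.
Before h := tot + 5: 3*tot > -5
Before h := 2*h - 9: 3*tot > -5
Before tot := tot - 8: 3*tot > 19
The weakest precondition is 3*tot > 19.
Check whether 3*tot > 22 implies it.
Every state satisfying the precondition satisfies the weakest precondition: the implication holds.
Answer: valid


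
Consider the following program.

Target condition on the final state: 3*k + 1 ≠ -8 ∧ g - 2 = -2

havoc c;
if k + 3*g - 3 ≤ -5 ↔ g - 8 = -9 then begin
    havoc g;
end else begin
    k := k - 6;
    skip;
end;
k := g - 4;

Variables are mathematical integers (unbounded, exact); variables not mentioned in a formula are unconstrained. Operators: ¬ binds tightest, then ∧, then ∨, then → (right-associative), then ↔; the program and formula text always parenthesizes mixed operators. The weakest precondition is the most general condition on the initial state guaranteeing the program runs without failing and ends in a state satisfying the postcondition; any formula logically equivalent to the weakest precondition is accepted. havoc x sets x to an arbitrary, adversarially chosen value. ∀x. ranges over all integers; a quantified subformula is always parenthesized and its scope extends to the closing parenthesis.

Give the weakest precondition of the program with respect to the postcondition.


Working backward. After the program, the postcondition 3*k + 1 ≠ -8 ∧ g - 2 = -2 must hold; in canonical form it is 3*k ≠ -9 ∧ g = 0.
Before k := g - 4: 3*g ≠ 3 ∧ g = 0
Then branch requires ∀g_1. (3*g_1 ≠ 3 ∧ g_1 = 0); else branch requires 3*g ≠ 3 ∧ g = 0.
Before the if: ((3*g + k ≤ -2 ↔ g = -1) → (∀g_1. (3*g_1 ≠ 3 ∧ g_1 = 0))) ∧ ((¬(3*g + k ≤ -2 ↔ g = -1)) → (3*g ≠ 3 ∧ g = 0))
Before havoc c: ((3*g + k ≤ -2 ↔ g = -1) → (∀g_1. (3*g_1 ≠ 3 ∧ g_1 = 0))) ∧ ((¬(3*g + k ≤ -2 ↔ g = -1)) → (3*g ≠ 3 ∧ g = 0))
Answer: WP = ((3*g + k ≤ -2 ↔ g = -1) → (∀g_1. (3*g_1 ≠ 3 ∧ g_1 = 0))) ∧ ((¬(3*g + k ≤ -2 ↔ g = -1)) → (3*g ≠ 3 ∧ g = 0))


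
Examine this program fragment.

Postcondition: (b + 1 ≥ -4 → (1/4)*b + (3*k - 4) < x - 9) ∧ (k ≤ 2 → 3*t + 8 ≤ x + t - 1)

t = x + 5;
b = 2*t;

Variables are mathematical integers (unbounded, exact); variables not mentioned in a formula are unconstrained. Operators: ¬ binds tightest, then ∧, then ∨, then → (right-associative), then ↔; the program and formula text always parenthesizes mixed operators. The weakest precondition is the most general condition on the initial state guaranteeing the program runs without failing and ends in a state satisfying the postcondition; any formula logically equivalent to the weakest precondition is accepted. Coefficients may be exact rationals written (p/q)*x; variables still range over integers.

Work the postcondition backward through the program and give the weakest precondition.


Working backward. After the program, the postcondition (b + 1 ≥ -4 → (1/4)*b + (3*k - 4) < x - 9) ∧ (k ≤ 2 → 3*t + 8 ≤ x + t - 1) must hold; in canonical form it is (b ≥ -5 → (1/4)*b + 3*k < x - 5) ∧ (k ≤ 2 → 2*t ≤ x - 9).
Before b := 2*t: (2*t ≥ -5 → 3*k + (1/2)*t < x - 5) ∧ (k ≤ 2 → 2*t ≤ x - 9)
Before t := x + 5: (2*x ≥ -15 → 3*k < (1/2)*x - 15/2) ∧ (k ≤ 2 → x ≤ -19)
Answer: WP = (2*x ≥ -15 → 3*k < (1/2)*x - 15/2) ∧ (k ≤ 2 → x ≤ -19)


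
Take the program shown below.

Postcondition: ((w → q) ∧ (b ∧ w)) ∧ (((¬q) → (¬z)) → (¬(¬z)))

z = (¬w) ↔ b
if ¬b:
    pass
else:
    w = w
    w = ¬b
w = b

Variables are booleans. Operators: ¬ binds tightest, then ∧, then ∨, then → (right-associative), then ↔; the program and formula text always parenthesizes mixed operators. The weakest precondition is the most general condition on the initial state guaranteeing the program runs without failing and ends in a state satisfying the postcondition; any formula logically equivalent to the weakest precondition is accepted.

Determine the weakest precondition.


Working backward. After the program, the postcondition ((w → q) ∧ (b ∧ w)) ∧ (((¬q) → (¬z)) → (¬(¬z))) must hold; in canonical form it is (w → q) ∧ b ∧ w ∧ (((¬q) → (¬z)) → z).
Before w := b: (b → q) ∧ b ∧ (((¬q) → (¬z)) → z)
Then branch requires (b → q) ∧ b ∧ (((¬q) → (¬z)) → z); else branch requires (b → q) ∧ b ∧ (((¬q) → (¬z)) → z).
Before the if: ((¬b) → ((b → q) ∧ b ∧ (((¬q) → (¬z)) → z))) ∧ (b → ((b → q) ∧ b ∧ (((¬q) → (¬z)) → z)))
Before z := (¬w) ↔ b: ((¬b) → ((b → q) ∧ b ∧ (((¬q) → (¬((¬w) ↔ b))) → ((¬w) ↔ b)))) ∧ (b → ((b → q) ∧ b ∧ (((¬q) → (¬((¬w) ↔ b))) → ((¬w) ↔ b))))
Answer: WP = ((¬b) → ((b → q) ∧ b ∧ (((¬q) → (¬((¬w) ↔ b))) → ((¬w) ↔ b)))) ∧ (b → ((b → q) ∧ b ∧ (((¬q) → (¬((¬w) ↔ b))) → ((¬w) ↔ b))))


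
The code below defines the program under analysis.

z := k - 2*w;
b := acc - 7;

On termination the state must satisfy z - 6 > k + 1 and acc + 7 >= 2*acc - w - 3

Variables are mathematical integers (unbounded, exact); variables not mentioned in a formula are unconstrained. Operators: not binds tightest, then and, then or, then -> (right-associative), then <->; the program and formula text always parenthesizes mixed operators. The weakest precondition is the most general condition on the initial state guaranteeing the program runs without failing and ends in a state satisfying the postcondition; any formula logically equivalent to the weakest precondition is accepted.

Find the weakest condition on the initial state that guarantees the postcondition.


Working backward. After the program, the postcondition z - 6 > k + 1 and acc + 7 >= 2*acc - w - 3 must hold; in canonical form it is z > k + 7 and w >= acc - 10.
Before b := acc - 7: z > k + 7 and w >= acc - 10
Before z := k - 2*w: 2*w < -7 and w >= acc - 10
Answer: WP = 2*w < -7 and w >= acc - 10


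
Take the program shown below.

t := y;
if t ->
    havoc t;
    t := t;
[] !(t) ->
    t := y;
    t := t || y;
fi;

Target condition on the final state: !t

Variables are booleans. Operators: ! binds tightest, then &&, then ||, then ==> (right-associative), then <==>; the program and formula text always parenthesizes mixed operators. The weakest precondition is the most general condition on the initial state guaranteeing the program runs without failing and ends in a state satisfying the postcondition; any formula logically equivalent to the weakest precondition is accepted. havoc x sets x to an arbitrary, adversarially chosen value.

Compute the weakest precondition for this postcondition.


Working backward. After the program, !t must hold.
Then branch requires false; else branch requires !y.
Before the if: (!t) && ((!t) ==> (!y))
Before t := y: !y
Answer: WP = !y


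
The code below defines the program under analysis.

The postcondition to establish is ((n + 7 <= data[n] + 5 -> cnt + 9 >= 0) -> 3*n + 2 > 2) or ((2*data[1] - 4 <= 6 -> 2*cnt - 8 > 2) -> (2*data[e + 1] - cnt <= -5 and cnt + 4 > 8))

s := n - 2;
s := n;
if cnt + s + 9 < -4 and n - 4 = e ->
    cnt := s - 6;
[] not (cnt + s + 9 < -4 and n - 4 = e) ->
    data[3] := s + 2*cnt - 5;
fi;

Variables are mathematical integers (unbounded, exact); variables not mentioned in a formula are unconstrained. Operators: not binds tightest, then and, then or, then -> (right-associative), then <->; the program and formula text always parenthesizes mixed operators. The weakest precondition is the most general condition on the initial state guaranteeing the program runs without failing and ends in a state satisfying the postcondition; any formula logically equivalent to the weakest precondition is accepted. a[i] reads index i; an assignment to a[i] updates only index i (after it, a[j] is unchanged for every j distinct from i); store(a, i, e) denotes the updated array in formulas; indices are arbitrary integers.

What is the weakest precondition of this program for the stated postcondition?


Working backward. After the program, the postcondition ((n + 7 <= data[n] + 5 -> cnt + 9 >= 0) -> 3*n + 2 > 2) or ((2*data[1] - 4 <= 6 -> 2*cnt - 8 > 2) -> (2*data[e + 1] - cnt <= -5 and cnt + 4 > 8)) must hold; in canonical form it is ((n <= data[n] - 2 -> cnt >= -9) -> 3*n > 0) or ((2*data[1] <= 10 -> 2*cnt > 10) -> (2*data[e + 1] <= cnt - 5 and cnt > 4)).
Then branch requires ((n <= data[n] - 2 -> s >= -3) -> 3*n > 0) or ((2*data[1] <= 10 -> 2*s > 22) -> (2*data[e + 1] <= s - 11 and s > 10)); else branch requires ((n <= store(data, 3, 2*cnt + s - 5)[n] - 2 -> cnt >= -9) -> 3*n > 0) or ((2*data[1] <= 10 -> 2*cnt > 10) -> (2*store(data, 3, 2*cnt + s - 5)[e + 1] <= cnt - 5 and cnt > 4)).
Before the if: ((cnt + s < -13 and n = e + 4) -> (((n <= data[n] - 2 -> s >= -3) -> 3*n > 0) or ((2*data[1] <= 10 -> 2*s > 22) -> (2*data[e + 1] <= s - 11 and s > 10)))) and ((not (cnt + s < -13 and n = e + 4)) -> (((n <= store(data, 3, 2*cnt + s - 5)[n] - 2 -> cnt >= -9) -> 3*n > 0) or ((2*data[1] <= 10 -> 2*cnt > 10) -> (2*store(data, 3, 2*cnt + s - 5)[e + 1] <= cnt - 5 and cnt > 4))))
Before s := n: ((cnt + n < -13 and n = e + 4) -> (((n <= data[n] - 2 -> n >= -3) -> 3*n > 0) or ((2*data[1] <= 10 -> 2*n > 22) -> (2*data[e + 1] <= n - 11 and n > 10)))) and ((not (cnt + n < -13 and n = e + 4)) -> (((n <= store(data, 3, 2*cnt + n - 5)[n] - 2 -> cnt >= -9) -> 3*n > 0) or ((2*data[1] <= 10 -> 2*cnt > 10) -> (2*store(data, 3, 2*cnt + n - 5)[e + 1] <= cnt - 5 and cnt > 4))))
Before s := n - 2: ((cnt + n < -13 and n = e + 4) -> (((n <= data[n] - 2 -> n >= -3) -> 3*n > 0) or ((2*data[1] <= 10 -> 2*n > 22) -> (2*data[e + 1] <= n - 11 and n > 10)))) and ((not (cnt + n < -13 and n = e + 4)) -> (((n <= store(data, 3, 2*cnt + n - 5)[n] - 2 -> cnt >= -9) -> 3*n > 0) or ((2*data[1] <= 10 -> 2*cnt > 10) -> (2*store(data, 3, 2*cnt + n - 5)[e + 1] <= cnt - 5 and cnt > 4))))
Answer: WP = ((cnt + n < -13 and n = e + 4) -> (((n <= data[n] - 2 -> n >= -3) -> 3*n > 0) or ((2*data[1] <= 10 -> 2*n > 22) -> (2*data[e + 1] <= n - 11 and n > 10)))) and ((not (cnt + n < -13 and n = e + 4)) -> (((n <= store(data, 3, 2*cnt + n - 5)[n] - 2 -> cnt >= -9) -> 3*n > 0) or ((2*data[1] <= 10 -> 2*cnt > 10) -> (2*store(data, 3, 2*cnt + n - 5)[e + 1] <= cnt - 5 and cnt > 4))))


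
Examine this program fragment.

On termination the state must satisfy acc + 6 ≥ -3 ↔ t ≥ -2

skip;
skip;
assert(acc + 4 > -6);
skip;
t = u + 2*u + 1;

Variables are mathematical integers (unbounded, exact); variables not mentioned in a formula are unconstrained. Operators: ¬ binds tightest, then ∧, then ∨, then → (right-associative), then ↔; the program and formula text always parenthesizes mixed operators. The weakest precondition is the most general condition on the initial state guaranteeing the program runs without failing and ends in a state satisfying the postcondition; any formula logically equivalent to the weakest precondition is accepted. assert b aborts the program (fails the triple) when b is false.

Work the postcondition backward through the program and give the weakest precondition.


Working backward. After the program, the postcondition acc + 6 ≥ -3 ↔ t ≥ -2 must hold; in canonical form it is acc ≥ -9 ↔ t ≥ -2.
Before t := u + 2*u + 1: acc ≥ -9 ↔ 3*u ≥ -3
Before skip: acc ≥ -9 ↔ 3*u ≥ -3
Before assert acc + 4 > -6: acc > -10 ∧ (acc ≥ -9 ↔ 3*u ≥ -3)
Before skip: acc > -10 ∧ (acc ≥ -9 ↔ 3*u ≥ -3)
Before skip: acc > -10 ∧ (acc ≥ -9 ↔ 3*u ≥ -3)
Answer: WP = acc > -10 ∧ (acc ≥ -9 ↔ 3*u ≥ -3)


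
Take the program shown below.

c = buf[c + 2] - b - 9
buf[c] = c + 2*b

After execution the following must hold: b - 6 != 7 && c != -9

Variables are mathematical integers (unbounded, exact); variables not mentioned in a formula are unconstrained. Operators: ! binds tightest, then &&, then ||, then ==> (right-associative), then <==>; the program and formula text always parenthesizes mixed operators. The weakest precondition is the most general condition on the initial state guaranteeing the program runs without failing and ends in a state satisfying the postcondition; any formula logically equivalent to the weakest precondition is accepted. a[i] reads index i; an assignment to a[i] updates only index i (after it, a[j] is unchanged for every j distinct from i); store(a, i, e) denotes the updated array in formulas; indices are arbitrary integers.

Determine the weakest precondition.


Working backward. After the program, the postcondition b - 6 != 7 && c != -9 must hold; in canonical form it is b != 13 && c != -9.
Before buf[c] := c + 2*b: b != 13 && c != -9
Before c := buf[c + 2] - b - 9: b != 13 && buf[c + 2] != b
Answer: WP = b != 13 && buf[c + 2] != b


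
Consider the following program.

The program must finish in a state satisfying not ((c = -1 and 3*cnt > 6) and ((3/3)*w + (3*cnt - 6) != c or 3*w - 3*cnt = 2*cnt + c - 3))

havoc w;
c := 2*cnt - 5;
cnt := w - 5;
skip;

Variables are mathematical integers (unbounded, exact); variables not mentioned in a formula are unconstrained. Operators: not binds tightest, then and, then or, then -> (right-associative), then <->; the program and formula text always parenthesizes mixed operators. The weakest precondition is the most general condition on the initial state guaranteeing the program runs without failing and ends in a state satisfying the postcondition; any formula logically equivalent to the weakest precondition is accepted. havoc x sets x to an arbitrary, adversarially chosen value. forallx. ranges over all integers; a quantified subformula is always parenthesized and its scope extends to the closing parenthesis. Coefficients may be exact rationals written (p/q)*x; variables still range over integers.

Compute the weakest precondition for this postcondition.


Working backward. After the program, the postcondition not ((c = -1 and 3*cnt > 6) and ((3/3)*w + (3*cnt - 6) != c or 3*w - 3*cnt = 2*cnt + c - 3)) must hold; in canonical form it is not (c = -1 and 3*cnt > 6 and (3*cnt + w != c + 6 or 3*w = c + 5*cnt - 3)).
Before skip: not (c = -1 and 3*cnt > 6 and (3*cnt + w != c + 6 or 3*w = c + 5*cnt - 3))
Before cnt := w - 5: not (c = -1 and 3*w > 21 and (4*w != c + 21 or c + 2*w = 28))
Before c := 2*cnt - 5: not (2*cnt = 4 and 3*w > 21 and (4*w != 2*cnt + 16 or 2*cnt + 2*w = 33))
Before havoc w: forall w_1. (not (2*cnt = 4 and 3*w_1 > 21 and (4*w_1 != 2*cnt + 16 or 2*cnt + 2*w_1 = 33)))
Answer: WP = forall w_1. (not (2*cnt = 4 and 3*w_1 > 21 and (4*w_1 != 2*cnt + 16 or 2*cnt + 2*w_1 = 33)))


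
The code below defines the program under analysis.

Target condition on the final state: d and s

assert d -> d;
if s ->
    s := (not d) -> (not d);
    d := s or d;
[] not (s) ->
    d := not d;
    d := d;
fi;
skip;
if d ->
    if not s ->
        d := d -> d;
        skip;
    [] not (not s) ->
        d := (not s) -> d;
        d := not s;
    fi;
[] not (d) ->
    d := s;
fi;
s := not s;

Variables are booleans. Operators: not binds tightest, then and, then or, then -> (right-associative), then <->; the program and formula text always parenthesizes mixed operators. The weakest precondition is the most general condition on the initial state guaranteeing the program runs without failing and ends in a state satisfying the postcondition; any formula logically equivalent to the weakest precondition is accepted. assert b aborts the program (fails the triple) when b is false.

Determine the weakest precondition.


Working backward. After the program, d and s must hold.
Before s := not s: d and (not s)
Then branch requires s -> (not s); else branch requires false.
Before the if: (d -> (s -> (not s))) and d
Before skip: (d -> (s -> (not s))) and d
Then branch requires false; else branch requires ((not d) -> (s -> (not s))) and (not d).
Before the if: (not s) and ((not s) -> (((not d) -> (s -> (not s))) and (not d)))
Before assert d -> d: (not s) and ((not s) -> (((not d) -> (s -> (not s))) and (not d)))
Answer: WP = (not s) and ((not s) -> (((not d) -> (s -> (not s))) and (not d)))


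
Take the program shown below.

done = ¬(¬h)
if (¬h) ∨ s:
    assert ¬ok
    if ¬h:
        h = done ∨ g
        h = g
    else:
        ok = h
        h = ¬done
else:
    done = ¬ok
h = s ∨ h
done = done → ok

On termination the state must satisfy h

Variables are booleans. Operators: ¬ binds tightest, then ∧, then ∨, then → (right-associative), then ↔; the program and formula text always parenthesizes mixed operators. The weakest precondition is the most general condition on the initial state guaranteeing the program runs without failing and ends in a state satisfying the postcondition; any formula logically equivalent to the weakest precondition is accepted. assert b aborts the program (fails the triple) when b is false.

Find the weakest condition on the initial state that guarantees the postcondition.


Working backward. After the program, h must hold.
Before done := done → ok: h
Before h := s ∨ h: s ∨ h
Then branch requires (¬ok) ∧ ((¬h) → (s ∨ g)) ∧ (h → (s ∨ (¬done))); else branch requires s ∨ h.
Before the if: (((¬h) ∨ s) → ((¬ok) ∧ ((¬h) → (s ∨ g)) ∧ (h → (s ∨ (¬done))))) ∧ ((¬((¬h) ∨ s)) → (s ∨ h))
Before done := ¬(¬h): (((¬h) ∨ s) → ((¬ok) ∧ ((¬h) → (s ∨ g)) ∧ (h → (s ∨ (¬h))))) ∧ ((¬((¬h) ∨ s)) → (s ∨ h))
Answer: WP = (((¬h) ∨ s) → ((¬ok) ∧ ((¬h) → (s ∨ g)) ∧ (h → (s ∨ (¬h))))) ∧ ((¬((¬h) ∨ s)) → (s ∨ h))


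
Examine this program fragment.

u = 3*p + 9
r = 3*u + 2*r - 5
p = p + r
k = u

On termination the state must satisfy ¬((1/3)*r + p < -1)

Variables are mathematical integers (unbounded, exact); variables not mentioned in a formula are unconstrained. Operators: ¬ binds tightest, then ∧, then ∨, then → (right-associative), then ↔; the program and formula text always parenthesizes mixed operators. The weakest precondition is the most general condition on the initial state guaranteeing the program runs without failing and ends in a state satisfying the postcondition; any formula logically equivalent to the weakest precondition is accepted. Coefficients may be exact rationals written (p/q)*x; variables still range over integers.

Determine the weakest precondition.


Working backward. After the program, the postcondition ¬((1/3)*r + p < -1) must hold; in canonical form it is ¬(p + (1/3)*r < -1).
Before k := u: ¬(p + (1/3)*r < -1)
Before p := p + r: ¬(p + (4/3)*r < -1)
Before r := 3*u + 2*r - 5: ¬(p + (8/3)*r + 4*u < 17/3)
Before u := 3*p + 9: ¬(13*p + (8/3)*r < -91/3)
Answer: WP = ¬(13*p + (8/3)*r < -91/3)


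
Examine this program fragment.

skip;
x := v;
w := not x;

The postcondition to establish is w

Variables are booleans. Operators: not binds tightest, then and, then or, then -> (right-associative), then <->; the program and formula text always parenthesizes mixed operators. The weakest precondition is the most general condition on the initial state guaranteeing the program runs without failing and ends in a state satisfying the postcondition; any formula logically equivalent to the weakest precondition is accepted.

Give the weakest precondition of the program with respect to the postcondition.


Working backward. After the program, w must hold.
Before w := not x: not x
Before x := v: not v
Before skip: not v
Answer: WP = not v


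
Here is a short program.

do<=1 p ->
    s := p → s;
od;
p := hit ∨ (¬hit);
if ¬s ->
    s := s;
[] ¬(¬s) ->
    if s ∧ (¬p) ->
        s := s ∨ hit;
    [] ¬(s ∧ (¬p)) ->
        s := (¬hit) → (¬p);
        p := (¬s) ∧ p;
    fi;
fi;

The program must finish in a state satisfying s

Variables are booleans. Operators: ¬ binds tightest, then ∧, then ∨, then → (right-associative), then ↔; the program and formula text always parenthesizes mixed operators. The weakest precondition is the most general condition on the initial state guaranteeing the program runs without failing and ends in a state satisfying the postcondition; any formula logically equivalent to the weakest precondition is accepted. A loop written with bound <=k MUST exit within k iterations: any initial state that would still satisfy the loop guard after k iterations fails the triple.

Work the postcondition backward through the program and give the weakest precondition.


Working backward. After the program, s must hold.
Then branch requires s; else branch requires ((s ∧ (¬p)) → (s ∨ hit)) ∧ ((¬(s ∧ (¬p))) → ((¬hit) → (¬p))).
Before the if: ((¬s) → s) ∧ (s → (((s ∧ (¬p)) → (s ∨ hit)) ∧ ((¬(s ∧ (¬p))) → ((¬hit) → (¬p)))))
Before p := hit ∨ (¬hit): ((¬s) → s) ∧ (s → hit)
Before the loop (bound <=1), unroll the exhaustion recursion (WP_0 = exit-now case; WP_j = one more guarded iteration, up to j = 1):
  WP_0: (¬p) ∧ ((¬s) → s) ∧ (s → hit)
  WP_1: (p → ((¬p) ∧ ((¬(p → s)) → (p → s)) ∧ ((p → s) → hit))) ∧ ((¬p) → (((¬s) → s) ∧ (s → hit)))
So before the loop: (p → ((¬p) ∧ ((¬(p → s)) → (p → s)) ∧ ((p → s) → hit))) ∧ ((¬p) → (((¬s) → s) ∧ (s → hit)))
Answer: WP = (p → ((¬p) ∧ ((¬(p → s)) → (p → s)) ∧ ((p → s) → hit))) ∧ ((¬p) → (((¬s) → s) ∧ (s → hit)))


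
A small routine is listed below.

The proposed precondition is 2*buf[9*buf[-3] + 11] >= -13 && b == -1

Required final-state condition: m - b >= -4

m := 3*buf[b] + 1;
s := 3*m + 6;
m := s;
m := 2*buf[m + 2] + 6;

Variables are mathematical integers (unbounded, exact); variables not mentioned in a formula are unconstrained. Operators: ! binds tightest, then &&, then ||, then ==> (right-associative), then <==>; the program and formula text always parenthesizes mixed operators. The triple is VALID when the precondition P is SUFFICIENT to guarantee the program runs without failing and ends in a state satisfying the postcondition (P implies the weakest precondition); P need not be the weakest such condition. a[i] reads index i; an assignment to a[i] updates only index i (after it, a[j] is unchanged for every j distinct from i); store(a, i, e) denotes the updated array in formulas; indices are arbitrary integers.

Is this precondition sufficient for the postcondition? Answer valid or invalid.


Working backward. After the program, the postcondition m - b >= -4 must hold; in canonical form it is m >= b - 4.
Before m := 2*buf[m + 2] + 6: 2*buf[m + 2] >= b - 10
Before m := s: 2*buf[s + 2] >= b - 10
Before s := 3*m + 6: 2*buf[3*m + 8] >= b - 10
Before m := 3*buf[b] + 1: 2*buf[9*buf[b] + 11] >= b - 10
The weakest precondition is 2*buf[9*buf[b] + 11] >= b - 10.
Check whether 2*buf[9*buf[-3] + 11] >= -13 && b == -1 implies it.
Countermodel: at the initial state b = -1, buf = {[-3] = 0, [-1] = 15215, [11] = 17422, [136946] = -6, elsewhere 15215}, the precondition holds but the weakest precondition fails.
Answer: invalid


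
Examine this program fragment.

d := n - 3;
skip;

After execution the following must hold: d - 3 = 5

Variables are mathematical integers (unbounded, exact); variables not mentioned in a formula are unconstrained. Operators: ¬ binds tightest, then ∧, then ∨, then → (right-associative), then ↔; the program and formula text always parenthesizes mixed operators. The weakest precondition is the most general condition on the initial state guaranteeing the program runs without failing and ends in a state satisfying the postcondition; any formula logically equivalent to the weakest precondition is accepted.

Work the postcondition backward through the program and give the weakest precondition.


Working backward. After the program, the postcondition d - 3 = 5 must hold; in canonical form it is d = 8.
Before skip: d = 8
Before d := n - 3: n = 11
Answer: WP = n = 11


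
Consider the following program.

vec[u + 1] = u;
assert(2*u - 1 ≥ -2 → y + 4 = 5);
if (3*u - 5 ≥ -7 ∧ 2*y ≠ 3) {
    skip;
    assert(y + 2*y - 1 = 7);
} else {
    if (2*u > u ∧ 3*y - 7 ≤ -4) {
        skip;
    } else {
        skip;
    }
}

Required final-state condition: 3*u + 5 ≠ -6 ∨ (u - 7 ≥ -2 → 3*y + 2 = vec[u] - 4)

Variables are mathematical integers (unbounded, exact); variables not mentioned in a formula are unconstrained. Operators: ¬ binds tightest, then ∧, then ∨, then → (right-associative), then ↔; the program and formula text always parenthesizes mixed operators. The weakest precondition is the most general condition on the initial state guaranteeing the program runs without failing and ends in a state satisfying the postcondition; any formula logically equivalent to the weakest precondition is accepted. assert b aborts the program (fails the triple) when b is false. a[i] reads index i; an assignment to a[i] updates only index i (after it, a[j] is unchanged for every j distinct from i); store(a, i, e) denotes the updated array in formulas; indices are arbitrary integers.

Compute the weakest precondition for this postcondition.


Working backward. After the program, the postcondition 3*u + 5 ≠ -6 ∨ (u - 7 ≥ -2 → 3*y + 2 = vec[u] - 4) must hold; in canonical form it is 3*u ≠ -11 ∨ (u ≥ 5 → 3*y = vec[u] - 6).
Then branch requires 3*y = 8 ∧ (3*u ≠ -11 ∨ (u ≥ 5 → 3*y = vec[u] - 6)); else branch requires ((u > 0 ∧ 3*y ≤ 3) → (3*u ≠ -11 ∨ (u ≥ 5 → 3*y = vec[u] - 6))) ∧ ((¬(u > 0 ∧ 3*y ≤ 3)) → (3*u ≠ -11 ∨ (u ≥ 5 → 3*y = vec[u] - 6))).
Before the if: ((3*u ≥ -2 ∧ 2*y ≠ 3) → (3*y = 8 ∧ (3*u ≠ -11 ∨ (u ≥ 5 → 3*y = vec[u] - 6)))) ∧ ((¬(3*u ≥ -2 ∧ 2*y ≠ 3)) → (((u > 0 ∧ 3*y ≤ 3) → (3*u ≠ -11 ∨ (u ≥ 5 → 3*y = vec[u] - 6))) ∧ ((¬(u > 0 ∧ 3*y ≤ 3)) → (3*u ≠ -11 ∨ (u ≥ 5 → 3*y = vec[u] - 6)))))
Before assert 2*u - 1 ≥ -2 → y + 4 = 5: (2*u ≥ -1 → y = 1) ∧ ((3*u ≥ -2 ∧ 2*y ≠ 3) → (3*y = 8 ∧ (3*u ≠ -11 ∨ (u ≥ 5 → 3*y = vec[u] - 6)))) ∧ ((¬(3*u ≥ -2 ∧ 2*y ≠ 3)) → (((u > 0 ∧ 3*y ≤ 3) → (3*u ≠ -11 ∨ (u ≥ 5 → 3*y = vec[u] - 6))) ∧ ((¬(u > 0 ∧ 3*y ≤ 3)) → (3*u ≠ -11 ∨ (u ≥ 5 → 3*y = vec[u] - 6)))))
Before vec[u + 1] := u: (2*u ≥ -1 → y = 1) ∧ ((3*u ≥ -2 ∧ 2*y ≠ 3) → (3*y = 8 ∧ (3*u ≠ -11 ∨ (u ≥ 5 → 3*y = store(vec, u + 1, u)[u] - 6)))) ∧ ((¬(3*u ≥ -2 ∧ 2*y ≠ 3)) → (((u > 0 ∧ 3*y ≤ 3) → (3*u ≠ -11 ∨ (u ≥ 5 → 3*y = store(vec, u + 1, u)[u] - 6))) ∧ ((¬(u > 0 ∧ 3*y ≤ 3)) → (3*u ≠ -11 ∨ (u ≥ 5 → 3*y = store(vec, u + 1, u)[u] - 6)))))
Answer: WP = (2*u ≥ -1 → y = 1) ∧ ((3*u ≥ -2 ∧ 2*y ≠ 3) → (3*y = 8 ∧ (3*u ≠ -11 ∨ (u ≥ 5 → 3*y = store(vec, u + 1, u)[u] - 6)))) ∧ ((¬(3*u ≥ -2 ∧ 2*y ≠ 3)) → (((u > 0 ∧ 3*y ≤ 3) → (3*u ≠ -11 ∨ (u ≥ 5 → 3*y = store(vec, u + 1, u)[u] - 6))) ∧ ((¬(u > 0 ∧ 3*y ≤ 3)) → (3*u ≠ -11 ∨ (u ≥ 5 → 3*y = store(vec, u + 1, u)[u] - 6)))))


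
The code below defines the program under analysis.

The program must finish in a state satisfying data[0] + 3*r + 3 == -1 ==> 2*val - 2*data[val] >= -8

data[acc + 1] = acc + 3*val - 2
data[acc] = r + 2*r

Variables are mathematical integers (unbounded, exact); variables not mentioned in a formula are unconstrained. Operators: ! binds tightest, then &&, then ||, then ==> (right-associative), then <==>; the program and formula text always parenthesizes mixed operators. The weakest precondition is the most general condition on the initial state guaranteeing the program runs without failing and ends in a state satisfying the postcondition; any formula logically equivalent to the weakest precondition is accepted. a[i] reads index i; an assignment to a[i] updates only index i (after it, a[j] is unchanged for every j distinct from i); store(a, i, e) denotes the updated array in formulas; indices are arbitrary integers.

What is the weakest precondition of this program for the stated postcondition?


Working backward. After the program, the postcondition data[0] + 3*r + 3 == -1 ==> 2*val - 2*data[val] >= -8 must hold; in canonical form it is data[0] + 3*r == -4 ==> 2*val >= 2*data[val] - 8.
Before data[acc] := r + 2*r: store(data, acc, 3*r)[0] + 3*r == -4 ==> 2*val >= 2*store(data, acc, 3*r)[val] - 8
Before data[acc + 1] := acc + 3*val - 2: store(store(data, acc + 1, acc + 3*val - 2), acc, 3*r)[0] + 3*r == -4 ==> 2*val >= 2*store(store(data, acc + 1, acc + 3*val - 2), acc, 3*r)[val] - 8
Answer: WP = store(store(data, acc + 1, acc + 3*val - 2), acc, 3*r)[0] + 3*r == -4 ==> 2*val >= 2*store(store(data, acc + 1, acc + 3*val - 2), acc, 3*r)[val] - 8
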